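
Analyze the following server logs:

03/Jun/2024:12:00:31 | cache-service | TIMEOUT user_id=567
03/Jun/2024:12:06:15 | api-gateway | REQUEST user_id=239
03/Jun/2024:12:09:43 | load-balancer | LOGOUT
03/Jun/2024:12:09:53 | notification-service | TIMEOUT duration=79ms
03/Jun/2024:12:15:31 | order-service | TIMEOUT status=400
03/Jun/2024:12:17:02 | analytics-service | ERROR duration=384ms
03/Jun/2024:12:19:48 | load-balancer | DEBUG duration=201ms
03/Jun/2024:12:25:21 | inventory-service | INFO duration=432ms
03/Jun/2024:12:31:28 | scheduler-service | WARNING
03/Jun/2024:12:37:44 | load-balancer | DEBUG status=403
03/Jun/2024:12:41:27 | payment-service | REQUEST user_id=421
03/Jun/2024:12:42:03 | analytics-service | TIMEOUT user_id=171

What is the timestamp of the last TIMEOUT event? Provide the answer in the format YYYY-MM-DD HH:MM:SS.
2024-06-03 12:42:03

To find the last event:

1. Filter for all TIMEOUT events
2. Sort by timestamp
3. Select the last one
4. Timestamp: 2024-06-03 12:42:03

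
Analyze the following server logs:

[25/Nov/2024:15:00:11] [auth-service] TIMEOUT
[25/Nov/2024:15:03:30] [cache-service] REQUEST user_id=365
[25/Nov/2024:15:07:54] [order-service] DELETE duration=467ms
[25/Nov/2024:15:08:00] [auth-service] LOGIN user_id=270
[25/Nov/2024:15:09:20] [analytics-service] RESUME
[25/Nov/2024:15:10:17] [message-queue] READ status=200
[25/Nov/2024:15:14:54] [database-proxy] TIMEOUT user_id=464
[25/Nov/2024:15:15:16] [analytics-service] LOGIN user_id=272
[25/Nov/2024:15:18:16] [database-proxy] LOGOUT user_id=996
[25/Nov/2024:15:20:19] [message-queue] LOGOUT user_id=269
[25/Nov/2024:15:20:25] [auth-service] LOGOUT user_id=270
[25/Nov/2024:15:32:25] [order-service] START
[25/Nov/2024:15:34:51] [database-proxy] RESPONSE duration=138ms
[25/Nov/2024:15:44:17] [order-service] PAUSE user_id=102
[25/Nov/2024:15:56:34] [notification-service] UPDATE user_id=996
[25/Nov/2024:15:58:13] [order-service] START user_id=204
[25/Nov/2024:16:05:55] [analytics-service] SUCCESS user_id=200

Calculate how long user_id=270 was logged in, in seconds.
745

To calculate session duration:

1. Find LOGIN event for user_id=270: 25/Nov/2024:15:08:00
2. Find LOGOUT event for user_id=270: 25/Nov/2024:15:20:25
3. Session duration: 25/Nov/2024:15:20:25 - 25/Nov/2024:15:08:00 = 745 seconds (12 minutes)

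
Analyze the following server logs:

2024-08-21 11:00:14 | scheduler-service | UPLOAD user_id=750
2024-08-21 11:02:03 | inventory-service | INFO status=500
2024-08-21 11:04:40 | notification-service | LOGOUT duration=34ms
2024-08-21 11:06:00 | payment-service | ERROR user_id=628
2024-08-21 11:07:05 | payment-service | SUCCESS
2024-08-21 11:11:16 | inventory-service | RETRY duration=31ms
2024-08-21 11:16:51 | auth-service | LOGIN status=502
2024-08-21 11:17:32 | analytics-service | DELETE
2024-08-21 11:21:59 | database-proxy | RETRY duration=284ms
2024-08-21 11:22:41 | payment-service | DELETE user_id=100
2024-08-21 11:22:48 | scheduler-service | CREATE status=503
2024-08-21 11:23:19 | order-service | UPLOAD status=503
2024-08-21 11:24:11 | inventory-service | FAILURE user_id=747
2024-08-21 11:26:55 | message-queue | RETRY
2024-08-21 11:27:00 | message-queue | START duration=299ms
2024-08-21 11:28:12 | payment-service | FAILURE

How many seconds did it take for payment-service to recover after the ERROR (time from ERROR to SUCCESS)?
65

To calculate recovery time:

1. Find ERROR event for payment-service: 2024-08-21 11:06:00
2. Find next SUCCESS event for payment-service: 2024-08-21 11:07:05
3. Recovery time: 2024-08-21 11:07:05 - 2024-08-21 11:06:00 = 65 seconds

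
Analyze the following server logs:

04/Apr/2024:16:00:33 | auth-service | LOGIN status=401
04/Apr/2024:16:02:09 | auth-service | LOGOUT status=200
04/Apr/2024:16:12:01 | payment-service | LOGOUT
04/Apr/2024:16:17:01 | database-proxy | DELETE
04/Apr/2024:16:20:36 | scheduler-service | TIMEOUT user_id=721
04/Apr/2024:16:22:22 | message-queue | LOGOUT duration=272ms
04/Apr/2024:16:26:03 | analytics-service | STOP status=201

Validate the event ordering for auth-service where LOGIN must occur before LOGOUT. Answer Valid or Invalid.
Valid

To validate ordering:

1. Required order: LOGIN → LOGOUT
2. Rule: LOGIN must occur before LOGOUT
3. Check actual order of events for auth-service
4. Result: Valid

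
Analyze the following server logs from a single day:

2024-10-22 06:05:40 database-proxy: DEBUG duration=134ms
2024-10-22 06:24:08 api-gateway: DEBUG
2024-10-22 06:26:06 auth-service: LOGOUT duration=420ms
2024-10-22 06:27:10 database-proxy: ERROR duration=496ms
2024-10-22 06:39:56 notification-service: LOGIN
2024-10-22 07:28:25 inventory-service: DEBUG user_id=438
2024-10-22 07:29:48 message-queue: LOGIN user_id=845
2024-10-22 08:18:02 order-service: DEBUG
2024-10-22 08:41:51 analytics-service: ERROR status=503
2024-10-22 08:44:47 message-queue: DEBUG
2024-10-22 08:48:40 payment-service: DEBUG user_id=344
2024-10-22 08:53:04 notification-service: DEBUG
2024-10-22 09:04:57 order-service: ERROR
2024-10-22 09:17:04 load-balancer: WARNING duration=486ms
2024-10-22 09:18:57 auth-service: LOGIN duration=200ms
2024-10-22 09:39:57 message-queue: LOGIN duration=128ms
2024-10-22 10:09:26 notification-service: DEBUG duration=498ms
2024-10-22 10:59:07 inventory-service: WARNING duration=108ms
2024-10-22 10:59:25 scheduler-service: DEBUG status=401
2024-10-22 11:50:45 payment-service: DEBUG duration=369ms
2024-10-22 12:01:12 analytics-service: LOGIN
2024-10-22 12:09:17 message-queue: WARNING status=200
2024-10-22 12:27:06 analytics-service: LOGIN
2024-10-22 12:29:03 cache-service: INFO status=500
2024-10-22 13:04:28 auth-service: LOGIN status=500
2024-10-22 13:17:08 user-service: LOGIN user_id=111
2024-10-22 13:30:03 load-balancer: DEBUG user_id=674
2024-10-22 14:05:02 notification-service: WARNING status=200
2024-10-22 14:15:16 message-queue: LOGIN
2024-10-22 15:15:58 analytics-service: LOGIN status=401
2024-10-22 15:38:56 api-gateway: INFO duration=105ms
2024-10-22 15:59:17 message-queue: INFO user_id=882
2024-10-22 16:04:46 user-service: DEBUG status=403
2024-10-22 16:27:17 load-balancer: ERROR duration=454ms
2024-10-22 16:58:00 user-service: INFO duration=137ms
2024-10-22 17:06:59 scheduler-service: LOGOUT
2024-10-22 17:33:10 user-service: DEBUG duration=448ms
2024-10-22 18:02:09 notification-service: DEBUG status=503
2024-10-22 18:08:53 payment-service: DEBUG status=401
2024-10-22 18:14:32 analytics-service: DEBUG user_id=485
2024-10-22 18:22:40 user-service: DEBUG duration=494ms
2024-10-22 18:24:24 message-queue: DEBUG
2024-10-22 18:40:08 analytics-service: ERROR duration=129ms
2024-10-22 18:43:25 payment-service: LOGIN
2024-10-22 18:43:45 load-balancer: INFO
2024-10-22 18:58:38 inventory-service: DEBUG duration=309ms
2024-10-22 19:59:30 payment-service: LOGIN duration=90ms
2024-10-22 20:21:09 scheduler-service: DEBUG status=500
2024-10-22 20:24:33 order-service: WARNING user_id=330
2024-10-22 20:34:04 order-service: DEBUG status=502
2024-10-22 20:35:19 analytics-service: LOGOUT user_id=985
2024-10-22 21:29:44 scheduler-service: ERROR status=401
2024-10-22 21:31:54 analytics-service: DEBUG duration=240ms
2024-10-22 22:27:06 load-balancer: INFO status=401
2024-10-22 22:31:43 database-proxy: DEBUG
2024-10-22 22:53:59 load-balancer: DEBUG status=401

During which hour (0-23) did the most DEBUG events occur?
18

To find the peak hour:

1. Group all DEBUG events by hour
2. Count events in each hour
3. Find hour with maximum count
4. Peak hour: 18 (with 6 events)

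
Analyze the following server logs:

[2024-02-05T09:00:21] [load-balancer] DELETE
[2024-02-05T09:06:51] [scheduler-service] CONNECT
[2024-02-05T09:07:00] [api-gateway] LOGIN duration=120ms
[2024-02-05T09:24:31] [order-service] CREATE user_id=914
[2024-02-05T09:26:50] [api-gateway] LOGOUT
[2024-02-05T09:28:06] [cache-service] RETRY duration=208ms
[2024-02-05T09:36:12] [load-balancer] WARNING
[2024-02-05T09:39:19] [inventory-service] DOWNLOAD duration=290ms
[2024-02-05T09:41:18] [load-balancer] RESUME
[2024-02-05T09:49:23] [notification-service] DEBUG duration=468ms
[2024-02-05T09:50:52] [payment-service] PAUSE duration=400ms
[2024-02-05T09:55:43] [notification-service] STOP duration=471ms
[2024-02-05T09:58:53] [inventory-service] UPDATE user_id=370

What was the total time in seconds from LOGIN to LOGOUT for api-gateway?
1190

To calculate state duration:

1. Find LOGIN event for api-gateway: 2024-02-05T09:07:00
2. Find LOGOUT event for api-gateway: 2024-02-05T09:26:50
3. Calculate duration: 2024-02-05T09:26:50 - 2024-02-05T09:07:00 = 1190 seconds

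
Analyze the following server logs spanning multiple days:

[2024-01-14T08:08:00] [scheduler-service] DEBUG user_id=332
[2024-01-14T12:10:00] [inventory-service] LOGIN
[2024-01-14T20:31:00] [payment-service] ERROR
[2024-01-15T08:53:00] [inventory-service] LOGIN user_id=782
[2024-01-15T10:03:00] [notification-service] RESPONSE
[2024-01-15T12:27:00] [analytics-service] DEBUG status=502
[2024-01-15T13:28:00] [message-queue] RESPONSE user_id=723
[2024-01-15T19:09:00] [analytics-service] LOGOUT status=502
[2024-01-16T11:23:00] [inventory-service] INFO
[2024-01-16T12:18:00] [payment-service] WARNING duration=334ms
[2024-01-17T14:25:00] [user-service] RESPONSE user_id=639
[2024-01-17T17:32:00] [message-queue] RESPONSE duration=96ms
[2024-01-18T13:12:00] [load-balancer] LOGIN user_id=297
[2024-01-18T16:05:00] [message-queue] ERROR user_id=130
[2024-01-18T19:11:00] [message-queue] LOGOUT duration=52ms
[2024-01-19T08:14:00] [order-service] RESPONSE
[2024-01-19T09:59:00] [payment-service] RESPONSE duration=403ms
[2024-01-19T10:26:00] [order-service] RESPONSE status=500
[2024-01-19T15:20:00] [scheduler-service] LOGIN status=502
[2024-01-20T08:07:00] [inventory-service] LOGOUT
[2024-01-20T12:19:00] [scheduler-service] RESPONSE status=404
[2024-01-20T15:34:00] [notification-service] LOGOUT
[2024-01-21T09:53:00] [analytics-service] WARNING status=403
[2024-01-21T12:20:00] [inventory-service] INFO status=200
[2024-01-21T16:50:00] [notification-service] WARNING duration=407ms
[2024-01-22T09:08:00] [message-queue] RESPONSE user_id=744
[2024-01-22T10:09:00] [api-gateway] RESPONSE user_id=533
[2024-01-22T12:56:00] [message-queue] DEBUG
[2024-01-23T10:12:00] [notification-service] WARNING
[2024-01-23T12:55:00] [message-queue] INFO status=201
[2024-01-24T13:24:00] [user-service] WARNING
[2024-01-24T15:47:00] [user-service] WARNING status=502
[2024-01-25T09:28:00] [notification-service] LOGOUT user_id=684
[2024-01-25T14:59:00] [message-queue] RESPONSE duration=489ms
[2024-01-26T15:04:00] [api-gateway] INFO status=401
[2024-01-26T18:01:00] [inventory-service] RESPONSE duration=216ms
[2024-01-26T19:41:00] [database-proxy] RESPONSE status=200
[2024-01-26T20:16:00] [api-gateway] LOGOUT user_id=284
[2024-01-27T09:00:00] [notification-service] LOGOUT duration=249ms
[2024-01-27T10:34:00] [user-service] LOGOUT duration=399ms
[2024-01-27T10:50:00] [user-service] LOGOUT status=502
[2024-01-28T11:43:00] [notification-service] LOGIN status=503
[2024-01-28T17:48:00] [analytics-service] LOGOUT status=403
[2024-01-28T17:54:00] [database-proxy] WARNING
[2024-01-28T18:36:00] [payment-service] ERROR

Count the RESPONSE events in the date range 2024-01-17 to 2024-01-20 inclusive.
6

To filter by date range:

1. Date range: 2024-01-17 through 2024-01-20, both dates inclusive
2. Filter for RESPONSE events whose date falls in this range
3. Count matching events: 6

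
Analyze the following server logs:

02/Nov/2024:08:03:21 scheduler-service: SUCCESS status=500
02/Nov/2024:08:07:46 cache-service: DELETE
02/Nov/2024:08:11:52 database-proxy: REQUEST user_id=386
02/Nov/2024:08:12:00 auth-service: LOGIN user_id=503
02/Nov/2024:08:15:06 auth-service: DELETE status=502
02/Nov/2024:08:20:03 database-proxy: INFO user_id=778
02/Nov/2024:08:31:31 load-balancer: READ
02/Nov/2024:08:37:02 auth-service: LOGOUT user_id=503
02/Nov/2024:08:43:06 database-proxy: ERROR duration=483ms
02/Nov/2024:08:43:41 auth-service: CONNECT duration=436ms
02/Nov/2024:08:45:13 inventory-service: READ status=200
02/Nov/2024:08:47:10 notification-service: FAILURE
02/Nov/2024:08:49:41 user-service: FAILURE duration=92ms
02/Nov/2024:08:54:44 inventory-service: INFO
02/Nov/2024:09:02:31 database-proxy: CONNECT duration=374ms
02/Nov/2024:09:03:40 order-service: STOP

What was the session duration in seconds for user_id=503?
1502

To calculate session duration:

1. Find LOGIN event for user_id=503: 02/Nov/2024:08:12:00
2. Find LOGOUT event for user_id=503: 02/Nov/2024:08:37:02
3. Session duration: 02/Nov/2024:08:37:02 - 02/Nov/2024:08:12:00 = 1502 seconds (25 minutes)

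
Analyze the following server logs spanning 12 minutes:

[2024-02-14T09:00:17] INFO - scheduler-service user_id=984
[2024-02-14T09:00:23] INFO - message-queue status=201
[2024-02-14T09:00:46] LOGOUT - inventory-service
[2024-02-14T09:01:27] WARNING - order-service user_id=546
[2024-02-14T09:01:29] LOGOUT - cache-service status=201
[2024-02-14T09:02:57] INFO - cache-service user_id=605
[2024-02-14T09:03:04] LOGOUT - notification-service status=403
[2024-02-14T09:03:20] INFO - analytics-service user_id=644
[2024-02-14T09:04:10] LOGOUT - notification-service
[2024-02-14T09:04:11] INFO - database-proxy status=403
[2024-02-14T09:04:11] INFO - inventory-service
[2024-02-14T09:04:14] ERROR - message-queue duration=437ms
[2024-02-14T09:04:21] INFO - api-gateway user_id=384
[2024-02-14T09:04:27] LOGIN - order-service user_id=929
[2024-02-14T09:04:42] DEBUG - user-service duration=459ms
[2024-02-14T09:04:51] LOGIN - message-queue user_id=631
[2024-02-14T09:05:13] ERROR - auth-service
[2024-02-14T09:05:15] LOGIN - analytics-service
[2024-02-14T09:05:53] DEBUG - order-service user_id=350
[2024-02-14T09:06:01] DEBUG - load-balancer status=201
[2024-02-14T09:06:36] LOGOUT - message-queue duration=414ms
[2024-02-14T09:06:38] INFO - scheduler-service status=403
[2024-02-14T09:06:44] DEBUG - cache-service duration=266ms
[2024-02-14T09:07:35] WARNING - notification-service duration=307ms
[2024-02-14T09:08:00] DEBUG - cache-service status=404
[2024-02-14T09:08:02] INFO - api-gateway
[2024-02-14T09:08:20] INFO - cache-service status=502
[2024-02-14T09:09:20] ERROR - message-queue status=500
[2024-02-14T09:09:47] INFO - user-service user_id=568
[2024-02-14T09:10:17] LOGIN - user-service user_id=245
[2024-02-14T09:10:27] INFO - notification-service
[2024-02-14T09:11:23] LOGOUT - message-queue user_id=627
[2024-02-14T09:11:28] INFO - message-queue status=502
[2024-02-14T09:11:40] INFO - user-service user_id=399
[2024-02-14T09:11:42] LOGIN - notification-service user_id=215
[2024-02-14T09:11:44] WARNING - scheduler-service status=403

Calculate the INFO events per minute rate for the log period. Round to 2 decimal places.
1.17

To calculate the rate:

1. Count total INFO events: 14
2. Total time period: 12 minutes
3. Rate = 14 / 12 = 1.17 events per minute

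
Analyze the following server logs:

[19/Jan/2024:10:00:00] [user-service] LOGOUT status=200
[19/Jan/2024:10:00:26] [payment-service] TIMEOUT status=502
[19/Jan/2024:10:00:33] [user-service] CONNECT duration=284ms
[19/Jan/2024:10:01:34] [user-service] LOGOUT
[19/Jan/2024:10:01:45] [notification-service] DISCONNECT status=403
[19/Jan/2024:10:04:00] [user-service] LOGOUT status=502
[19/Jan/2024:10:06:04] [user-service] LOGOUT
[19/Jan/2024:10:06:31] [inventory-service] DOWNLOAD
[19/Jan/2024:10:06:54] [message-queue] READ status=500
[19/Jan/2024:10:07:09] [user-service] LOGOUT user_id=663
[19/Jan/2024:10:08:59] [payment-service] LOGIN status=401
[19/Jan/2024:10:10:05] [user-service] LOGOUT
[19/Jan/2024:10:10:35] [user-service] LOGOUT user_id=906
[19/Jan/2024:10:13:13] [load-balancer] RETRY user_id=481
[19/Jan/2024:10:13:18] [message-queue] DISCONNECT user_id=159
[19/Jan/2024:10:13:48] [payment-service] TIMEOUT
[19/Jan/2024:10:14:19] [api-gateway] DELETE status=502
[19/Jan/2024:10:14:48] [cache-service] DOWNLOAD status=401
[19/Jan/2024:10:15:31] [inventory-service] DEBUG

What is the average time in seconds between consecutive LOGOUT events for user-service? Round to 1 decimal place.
105.8

To calculate average interval:

1. Find all LOGOUT events for user-service in order
2. Calculate time gaps between consecutive events
3. Compute mean of gaps: 635 / 6 = 105.8 seconds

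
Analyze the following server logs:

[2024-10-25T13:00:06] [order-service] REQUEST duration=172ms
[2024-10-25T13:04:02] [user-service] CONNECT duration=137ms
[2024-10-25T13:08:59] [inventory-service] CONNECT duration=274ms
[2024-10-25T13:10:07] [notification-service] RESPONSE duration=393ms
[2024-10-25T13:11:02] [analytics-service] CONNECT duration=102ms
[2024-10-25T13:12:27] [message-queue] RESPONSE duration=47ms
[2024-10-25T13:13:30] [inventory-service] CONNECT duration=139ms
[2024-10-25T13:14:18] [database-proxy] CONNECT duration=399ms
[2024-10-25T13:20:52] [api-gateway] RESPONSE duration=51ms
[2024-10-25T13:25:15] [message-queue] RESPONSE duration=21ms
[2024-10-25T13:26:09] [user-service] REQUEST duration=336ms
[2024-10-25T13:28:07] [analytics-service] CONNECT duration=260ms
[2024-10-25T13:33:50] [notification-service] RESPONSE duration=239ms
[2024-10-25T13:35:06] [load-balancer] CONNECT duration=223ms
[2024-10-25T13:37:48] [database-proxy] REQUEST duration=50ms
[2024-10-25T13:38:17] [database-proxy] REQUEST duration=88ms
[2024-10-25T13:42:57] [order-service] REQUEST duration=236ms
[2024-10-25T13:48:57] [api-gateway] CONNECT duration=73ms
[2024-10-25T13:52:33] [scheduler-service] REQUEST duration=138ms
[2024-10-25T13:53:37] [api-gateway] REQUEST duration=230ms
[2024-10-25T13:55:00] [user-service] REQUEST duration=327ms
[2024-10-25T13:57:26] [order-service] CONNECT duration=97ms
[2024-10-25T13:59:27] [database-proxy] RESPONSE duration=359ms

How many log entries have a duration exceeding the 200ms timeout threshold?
11

To count timeouts:

1. Threshold: 200ms
2. Extract duration from each log entry
3. Count entries where duration > 200
4. Timeout count: 11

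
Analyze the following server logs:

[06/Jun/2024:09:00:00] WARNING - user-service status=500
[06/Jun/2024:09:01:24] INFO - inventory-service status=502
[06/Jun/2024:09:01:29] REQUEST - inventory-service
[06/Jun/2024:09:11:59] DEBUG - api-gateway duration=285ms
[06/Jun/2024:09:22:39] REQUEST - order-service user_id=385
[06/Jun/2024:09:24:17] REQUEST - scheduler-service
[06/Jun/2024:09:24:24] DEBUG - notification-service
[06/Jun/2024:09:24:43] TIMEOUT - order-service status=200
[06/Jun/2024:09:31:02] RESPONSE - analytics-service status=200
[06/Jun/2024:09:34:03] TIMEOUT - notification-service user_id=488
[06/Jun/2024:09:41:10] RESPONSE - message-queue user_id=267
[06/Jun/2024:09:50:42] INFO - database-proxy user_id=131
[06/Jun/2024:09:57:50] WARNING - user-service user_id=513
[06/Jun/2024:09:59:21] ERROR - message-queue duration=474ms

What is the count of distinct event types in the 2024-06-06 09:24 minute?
3

To count unique event types:

1. Filter events in the minute starting at 2024-06-06 09:24
2. Extract event types from matching entries
3. Count unique types: 3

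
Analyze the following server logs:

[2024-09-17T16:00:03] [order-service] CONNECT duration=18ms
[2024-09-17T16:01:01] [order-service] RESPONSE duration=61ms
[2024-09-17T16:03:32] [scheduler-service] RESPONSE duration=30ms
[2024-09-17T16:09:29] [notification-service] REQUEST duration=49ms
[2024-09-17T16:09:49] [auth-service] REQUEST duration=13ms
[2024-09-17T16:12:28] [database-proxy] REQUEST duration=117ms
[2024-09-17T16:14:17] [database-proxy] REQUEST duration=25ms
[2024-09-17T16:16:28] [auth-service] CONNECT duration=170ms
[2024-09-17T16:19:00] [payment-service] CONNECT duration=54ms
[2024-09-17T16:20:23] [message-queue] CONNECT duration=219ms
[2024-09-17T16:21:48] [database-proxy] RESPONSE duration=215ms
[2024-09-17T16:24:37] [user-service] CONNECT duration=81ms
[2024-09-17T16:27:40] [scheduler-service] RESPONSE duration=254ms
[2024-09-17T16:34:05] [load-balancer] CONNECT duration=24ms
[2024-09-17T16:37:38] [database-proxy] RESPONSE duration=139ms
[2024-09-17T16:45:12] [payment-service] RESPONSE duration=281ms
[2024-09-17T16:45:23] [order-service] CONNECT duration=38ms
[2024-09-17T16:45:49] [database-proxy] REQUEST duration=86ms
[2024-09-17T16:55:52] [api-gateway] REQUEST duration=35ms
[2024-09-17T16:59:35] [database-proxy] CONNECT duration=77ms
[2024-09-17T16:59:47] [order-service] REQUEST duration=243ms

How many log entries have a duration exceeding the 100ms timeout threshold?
8

To count timeouts:

1. Threshold: 100ms
2. Extract duration from each log entry
3. Count entries where duration > 100
4. Timeout count: 8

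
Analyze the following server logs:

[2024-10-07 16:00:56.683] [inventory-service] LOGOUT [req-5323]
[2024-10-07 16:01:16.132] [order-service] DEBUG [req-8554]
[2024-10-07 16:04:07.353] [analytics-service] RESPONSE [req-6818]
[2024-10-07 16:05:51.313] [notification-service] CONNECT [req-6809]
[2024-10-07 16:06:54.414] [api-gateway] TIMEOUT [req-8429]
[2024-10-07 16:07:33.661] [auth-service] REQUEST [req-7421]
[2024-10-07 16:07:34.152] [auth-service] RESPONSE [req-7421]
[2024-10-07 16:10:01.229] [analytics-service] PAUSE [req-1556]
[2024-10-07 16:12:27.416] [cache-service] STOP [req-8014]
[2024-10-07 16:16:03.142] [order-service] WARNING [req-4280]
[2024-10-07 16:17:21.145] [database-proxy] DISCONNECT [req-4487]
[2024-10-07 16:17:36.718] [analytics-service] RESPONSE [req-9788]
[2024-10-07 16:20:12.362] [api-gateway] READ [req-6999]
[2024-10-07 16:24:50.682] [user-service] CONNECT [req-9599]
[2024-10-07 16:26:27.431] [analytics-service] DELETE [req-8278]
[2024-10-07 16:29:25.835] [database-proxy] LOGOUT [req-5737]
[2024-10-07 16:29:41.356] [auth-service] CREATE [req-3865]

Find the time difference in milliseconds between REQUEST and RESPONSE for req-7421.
491

To calculate latency:

1. Find REQUEST with id req-7421: 2024-10-07 16:07:33.661
2. Find RESPONSE with id req-7421: 2024-10-07 16:07:34.152
3. Latency: 2024-10-07 16:07:34.152 - 2024-10-07 16:07:33.661 = 491ms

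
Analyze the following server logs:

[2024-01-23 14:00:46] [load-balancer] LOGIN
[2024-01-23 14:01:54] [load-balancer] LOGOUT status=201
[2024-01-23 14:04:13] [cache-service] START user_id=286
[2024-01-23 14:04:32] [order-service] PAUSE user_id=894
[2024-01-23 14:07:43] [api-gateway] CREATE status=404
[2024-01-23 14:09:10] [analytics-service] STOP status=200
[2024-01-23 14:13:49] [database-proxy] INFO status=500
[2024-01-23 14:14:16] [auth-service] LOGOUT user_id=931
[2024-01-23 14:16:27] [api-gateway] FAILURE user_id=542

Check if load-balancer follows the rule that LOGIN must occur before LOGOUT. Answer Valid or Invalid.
Valid

To validate ordering:

1. Required order: LOGIN → LOGOUT
2. Rule: LOGIN must occur before LOGOUT
3. Check actual order of events for load-balancer
4. Result: Valid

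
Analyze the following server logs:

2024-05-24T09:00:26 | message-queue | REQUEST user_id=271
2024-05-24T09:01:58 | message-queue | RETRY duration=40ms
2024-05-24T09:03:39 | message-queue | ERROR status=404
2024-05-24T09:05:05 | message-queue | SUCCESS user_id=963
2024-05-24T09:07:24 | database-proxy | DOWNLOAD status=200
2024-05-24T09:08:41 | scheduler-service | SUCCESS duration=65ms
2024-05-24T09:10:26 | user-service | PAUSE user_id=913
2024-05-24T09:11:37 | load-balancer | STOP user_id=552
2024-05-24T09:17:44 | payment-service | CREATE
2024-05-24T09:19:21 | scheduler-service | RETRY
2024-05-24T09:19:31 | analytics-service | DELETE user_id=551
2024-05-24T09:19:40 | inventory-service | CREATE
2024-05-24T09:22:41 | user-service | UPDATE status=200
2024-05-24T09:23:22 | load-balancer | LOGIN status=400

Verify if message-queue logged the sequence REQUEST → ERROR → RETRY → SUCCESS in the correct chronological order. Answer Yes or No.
No

To verify sequence order:

1. Find all events in sequence REQUEST → ERROR → RETRY → SUCCESS for message-queue
2. Extract their timestamps
3. Check if timestamps are in ascending order
4. Result: No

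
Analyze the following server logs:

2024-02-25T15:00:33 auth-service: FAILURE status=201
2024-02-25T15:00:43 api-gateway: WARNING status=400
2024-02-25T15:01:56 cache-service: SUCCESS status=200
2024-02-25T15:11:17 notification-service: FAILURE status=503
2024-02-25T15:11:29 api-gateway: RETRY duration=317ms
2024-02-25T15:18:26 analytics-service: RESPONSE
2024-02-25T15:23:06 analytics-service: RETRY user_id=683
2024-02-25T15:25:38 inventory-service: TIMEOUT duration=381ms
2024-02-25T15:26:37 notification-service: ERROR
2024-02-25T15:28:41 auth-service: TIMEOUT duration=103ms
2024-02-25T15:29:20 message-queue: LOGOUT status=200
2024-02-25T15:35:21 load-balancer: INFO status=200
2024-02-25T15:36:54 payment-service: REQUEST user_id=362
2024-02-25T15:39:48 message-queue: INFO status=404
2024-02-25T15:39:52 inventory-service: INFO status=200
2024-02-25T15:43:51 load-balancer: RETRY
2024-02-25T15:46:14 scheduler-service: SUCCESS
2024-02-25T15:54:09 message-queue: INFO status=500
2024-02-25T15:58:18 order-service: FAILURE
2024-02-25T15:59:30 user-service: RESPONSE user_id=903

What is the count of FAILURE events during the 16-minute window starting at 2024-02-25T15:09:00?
1

To count events in the time window:

1. Window boundaries: 2024-02-25T15:09:00 to 2024-02-25T15:25:00
2. Filter for FAILURE events within this window
3. Count matching events: 1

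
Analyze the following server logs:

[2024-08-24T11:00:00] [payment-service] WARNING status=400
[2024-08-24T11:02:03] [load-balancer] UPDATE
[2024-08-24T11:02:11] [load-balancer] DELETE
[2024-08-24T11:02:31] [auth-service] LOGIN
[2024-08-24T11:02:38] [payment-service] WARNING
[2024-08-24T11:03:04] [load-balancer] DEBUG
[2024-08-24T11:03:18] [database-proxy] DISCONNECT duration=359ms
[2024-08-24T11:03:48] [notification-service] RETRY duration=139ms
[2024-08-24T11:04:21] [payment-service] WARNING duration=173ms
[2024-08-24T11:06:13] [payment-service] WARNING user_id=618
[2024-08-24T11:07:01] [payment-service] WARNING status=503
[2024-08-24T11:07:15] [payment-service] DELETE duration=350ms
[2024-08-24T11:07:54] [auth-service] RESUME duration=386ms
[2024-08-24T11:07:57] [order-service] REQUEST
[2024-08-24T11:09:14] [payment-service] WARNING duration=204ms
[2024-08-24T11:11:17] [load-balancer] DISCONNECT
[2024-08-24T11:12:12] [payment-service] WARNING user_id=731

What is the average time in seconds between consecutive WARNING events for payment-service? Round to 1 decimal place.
122.0

To calculate average interval:

1. Find all WARNING events for payment-service in order
2. Calculate time gaps between consecutive events
3. Compute mean of gaps: 732 / 6 = 122.0 seconds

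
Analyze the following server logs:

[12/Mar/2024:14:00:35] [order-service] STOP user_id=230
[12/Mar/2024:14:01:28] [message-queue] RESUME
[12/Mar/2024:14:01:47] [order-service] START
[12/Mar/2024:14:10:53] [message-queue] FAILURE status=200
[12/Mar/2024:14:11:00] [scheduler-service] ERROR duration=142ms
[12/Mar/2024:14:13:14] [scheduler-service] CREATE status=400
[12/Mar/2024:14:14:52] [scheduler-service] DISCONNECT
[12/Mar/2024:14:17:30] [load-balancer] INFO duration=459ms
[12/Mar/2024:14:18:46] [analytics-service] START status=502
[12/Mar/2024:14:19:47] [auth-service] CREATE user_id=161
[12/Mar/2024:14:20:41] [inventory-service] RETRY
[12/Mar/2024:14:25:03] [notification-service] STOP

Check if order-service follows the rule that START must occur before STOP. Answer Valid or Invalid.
Invalid

To validate ordering:

1. Required order: START → STOP
2. Rule: START must occur before STOP
3. Check actual order of events for order-service
4. Result: Invalid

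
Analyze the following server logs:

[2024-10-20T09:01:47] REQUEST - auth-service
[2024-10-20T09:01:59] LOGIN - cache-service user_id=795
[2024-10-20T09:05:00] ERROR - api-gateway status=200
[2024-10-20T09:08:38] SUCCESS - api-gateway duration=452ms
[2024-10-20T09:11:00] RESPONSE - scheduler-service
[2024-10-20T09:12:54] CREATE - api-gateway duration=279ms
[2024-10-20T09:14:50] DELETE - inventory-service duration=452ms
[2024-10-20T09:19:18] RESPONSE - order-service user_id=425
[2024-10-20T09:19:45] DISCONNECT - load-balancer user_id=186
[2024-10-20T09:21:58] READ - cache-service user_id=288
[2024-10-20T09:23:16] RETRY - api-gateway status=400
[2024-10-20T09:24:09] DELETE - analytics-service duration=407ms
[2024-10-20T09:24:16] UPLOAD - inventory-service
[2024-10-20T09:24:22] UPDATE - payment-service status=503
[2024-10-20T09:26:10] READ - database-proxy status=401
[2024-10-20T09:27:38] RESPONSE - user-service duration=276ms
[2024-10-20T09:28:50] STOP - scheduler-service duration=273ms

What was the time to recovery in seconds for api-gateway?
218

To calculate recovery time:

1. Find ERROR event for api-gateway: 2024-10-20T09:05:00
2. Find next SUCCESS event for api-gateway: 2024-10-20T09:08:38
3. Recovery time: 2024-10-20T09:08:38 - 2024-10-20T09:05:00 = 218 seconds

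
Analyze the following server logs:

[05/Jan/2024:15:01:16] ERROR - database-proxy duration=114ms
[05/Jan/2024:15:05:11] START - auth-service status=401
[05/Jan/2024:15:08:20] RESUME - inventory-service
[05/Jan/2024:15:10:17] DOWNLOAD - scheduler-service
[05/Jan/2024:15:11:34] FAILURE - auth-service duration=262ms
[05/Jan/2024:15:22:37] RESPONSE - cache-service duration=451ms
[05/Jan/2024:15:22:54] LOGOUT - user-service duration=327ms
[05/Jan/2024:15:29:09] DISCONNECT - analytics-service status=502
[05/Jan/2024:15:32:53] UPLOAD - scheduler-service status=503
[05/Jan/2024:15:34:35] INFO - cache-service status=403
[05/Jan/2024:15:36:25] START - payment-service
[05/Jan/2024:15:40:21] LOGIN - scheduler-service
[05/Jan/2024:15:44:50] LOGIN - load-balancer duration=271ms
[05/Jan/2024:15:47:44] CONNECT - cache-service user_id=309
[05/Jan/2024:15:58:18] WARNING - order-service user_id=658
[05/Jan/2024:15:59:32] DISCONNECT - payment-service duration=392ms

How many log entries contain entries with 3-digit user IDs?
2

To find matching entries:

1. Pattern to match: entries with 3-digit user IDs
2. Scan each log entry for the pattern
3. Count matches: 2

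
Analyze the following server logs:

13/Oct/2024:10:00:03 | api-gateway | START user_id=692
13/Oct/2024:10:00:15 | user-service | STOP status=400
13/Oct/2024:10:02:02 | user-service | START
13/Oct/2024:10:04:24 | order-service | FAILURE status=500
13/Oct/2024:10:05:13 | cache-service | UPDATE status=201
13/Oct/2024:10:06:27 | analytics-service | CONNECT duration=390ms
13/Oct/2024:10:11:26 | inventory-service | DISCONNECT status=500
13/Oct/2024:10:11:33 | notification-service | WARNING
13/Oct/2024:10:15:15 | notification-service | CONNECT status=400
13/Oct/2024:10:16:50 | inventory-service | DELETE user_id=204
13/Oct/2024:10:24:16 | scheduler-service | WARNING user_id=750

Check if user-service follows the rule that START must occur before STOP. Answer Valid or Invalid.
Invalid

To validate ordering:

1. Required order: START → STOP
2. Rule: START must occur before STOP
3. Check actual order of events for user-service
4. Result: Invalid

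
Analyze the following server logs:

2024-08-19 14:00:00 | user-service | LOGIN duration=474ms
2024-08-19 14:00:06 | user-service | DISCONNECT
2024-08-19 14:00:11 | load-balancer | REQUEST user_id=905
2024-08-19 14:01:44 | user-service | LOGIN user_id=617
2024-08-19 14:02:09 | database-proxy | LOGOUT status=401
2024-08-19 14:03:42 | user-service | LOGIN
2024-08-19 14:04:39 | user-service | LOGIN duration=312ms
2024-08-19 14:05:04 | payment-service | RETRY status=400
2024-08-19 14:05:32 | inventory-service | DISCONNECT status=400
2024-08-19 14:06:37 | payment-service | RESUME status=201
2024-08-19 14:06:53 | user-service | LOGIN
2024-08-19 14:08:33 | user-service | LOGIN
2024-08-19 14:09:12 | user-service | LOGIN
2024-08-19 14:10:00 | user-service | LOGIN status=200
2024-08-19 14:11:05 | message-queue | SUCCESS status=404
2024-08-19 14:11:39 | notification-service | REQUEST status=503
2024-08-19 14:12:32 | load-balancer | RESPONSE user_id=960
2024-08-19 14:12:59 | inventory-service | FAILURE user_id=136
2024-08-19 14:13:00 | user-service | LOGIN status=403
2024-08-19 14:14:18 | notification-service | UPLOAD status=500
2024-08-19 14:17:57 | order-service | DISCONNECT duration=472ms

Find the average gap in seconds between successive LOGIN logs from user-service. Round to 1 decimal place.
97.5

To calculate average interval:

1. Find all LOGIN events for user-service in order
2. Calculate time gaps between consecutive events
3. Compute mean of gaps: 780 / 8 = 97.5 seconds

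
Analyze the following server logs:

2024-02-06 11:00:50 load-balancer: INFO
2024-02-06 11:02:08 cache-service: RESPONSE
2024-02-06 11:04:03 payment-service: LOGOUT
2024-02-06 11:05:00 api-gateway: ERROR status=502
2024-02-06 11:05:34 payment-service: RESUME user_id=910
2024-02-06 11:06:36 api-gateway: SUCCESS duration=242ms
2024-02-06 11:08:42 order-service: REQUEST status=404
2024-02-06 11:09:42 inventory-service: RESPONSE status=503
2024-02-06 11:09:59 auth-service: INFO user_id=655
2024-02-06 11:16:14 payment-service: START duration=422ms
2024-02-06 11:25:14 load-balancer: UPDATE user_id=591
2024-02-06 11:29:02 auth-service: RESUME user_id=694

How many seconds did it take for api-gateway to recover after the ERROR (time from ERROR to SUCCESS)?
96

To calculate recovery time:

1. Find ERROR event for api-gateway: 2024-02-06 11:05:00
2. Find next SUCCESS event for api-gateway: 2024-02-06 11:06:36
3. Recovery time: 2024-02-06 11:06:36 - 2024-02-06 11:05:00 = 96 seconds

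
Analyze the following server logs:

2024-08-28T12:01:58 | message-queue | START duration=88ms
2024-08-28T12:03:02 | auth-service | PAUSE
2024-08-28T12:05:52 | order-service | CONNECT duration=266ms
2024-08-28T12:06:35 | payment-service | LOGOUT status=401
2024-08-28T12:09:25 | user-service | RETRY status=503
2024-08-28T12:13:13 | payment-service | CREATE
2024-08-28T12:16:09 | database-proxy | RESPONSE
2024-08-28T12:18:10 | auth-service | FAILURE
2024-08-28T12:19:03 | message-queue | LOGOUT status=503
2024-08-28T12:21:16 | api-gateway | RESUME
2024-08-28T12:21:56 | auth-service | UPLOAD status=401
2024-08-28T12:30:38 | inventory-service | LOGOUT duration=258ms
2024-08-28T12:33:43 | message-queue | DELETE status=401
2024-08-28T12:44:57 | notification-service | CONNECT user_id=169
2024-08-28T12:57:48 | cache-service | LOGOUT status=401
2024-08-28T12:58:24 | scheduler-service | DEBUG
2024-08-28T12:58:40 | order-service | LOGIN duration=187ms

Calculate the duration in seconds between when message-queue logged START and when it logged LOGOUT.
1025

To find the time between events:

1. Locate the first START event for message-queue: 2024-08-28T12:01:58
2. Locate the first LOGOUT event for message-queue: 2024-08-28T12:19:03
3. Calculate the difference: 2024-08-28T12:19:03 - 2024-08-28T12:01:58 = 1025 seconds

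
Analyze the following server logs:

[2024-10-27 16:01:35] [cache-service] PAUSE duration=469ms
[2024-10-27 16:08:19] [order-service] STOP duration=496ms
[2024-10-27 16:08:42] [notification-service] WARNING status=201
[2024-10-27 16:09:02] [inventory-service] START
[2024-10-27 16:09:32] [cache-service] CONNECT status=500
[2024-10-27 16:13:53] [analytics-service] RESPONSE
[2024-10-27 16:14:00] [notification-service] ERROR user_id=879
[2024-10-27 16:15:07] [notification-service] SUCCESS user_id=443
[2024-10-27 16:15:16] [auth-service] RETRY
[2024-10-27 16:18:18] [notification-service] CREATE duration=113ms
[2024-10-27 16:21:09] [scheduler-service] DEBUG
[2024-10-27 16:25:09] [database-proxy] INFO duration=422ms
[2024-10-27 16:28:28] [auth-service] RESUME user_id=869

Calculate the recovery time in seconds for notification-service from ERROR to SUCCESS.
67

To calculate recovery time:

1. Find ERROR event for notification-service: 2024-10-27 16:14:00
2. Find next SUCCESS event for notification-service: 2024-10-27 16:15:07
3. Recovery time: 2024-10-27 16:15:07 - 2024-10-27 16:14:00 = 67 seconds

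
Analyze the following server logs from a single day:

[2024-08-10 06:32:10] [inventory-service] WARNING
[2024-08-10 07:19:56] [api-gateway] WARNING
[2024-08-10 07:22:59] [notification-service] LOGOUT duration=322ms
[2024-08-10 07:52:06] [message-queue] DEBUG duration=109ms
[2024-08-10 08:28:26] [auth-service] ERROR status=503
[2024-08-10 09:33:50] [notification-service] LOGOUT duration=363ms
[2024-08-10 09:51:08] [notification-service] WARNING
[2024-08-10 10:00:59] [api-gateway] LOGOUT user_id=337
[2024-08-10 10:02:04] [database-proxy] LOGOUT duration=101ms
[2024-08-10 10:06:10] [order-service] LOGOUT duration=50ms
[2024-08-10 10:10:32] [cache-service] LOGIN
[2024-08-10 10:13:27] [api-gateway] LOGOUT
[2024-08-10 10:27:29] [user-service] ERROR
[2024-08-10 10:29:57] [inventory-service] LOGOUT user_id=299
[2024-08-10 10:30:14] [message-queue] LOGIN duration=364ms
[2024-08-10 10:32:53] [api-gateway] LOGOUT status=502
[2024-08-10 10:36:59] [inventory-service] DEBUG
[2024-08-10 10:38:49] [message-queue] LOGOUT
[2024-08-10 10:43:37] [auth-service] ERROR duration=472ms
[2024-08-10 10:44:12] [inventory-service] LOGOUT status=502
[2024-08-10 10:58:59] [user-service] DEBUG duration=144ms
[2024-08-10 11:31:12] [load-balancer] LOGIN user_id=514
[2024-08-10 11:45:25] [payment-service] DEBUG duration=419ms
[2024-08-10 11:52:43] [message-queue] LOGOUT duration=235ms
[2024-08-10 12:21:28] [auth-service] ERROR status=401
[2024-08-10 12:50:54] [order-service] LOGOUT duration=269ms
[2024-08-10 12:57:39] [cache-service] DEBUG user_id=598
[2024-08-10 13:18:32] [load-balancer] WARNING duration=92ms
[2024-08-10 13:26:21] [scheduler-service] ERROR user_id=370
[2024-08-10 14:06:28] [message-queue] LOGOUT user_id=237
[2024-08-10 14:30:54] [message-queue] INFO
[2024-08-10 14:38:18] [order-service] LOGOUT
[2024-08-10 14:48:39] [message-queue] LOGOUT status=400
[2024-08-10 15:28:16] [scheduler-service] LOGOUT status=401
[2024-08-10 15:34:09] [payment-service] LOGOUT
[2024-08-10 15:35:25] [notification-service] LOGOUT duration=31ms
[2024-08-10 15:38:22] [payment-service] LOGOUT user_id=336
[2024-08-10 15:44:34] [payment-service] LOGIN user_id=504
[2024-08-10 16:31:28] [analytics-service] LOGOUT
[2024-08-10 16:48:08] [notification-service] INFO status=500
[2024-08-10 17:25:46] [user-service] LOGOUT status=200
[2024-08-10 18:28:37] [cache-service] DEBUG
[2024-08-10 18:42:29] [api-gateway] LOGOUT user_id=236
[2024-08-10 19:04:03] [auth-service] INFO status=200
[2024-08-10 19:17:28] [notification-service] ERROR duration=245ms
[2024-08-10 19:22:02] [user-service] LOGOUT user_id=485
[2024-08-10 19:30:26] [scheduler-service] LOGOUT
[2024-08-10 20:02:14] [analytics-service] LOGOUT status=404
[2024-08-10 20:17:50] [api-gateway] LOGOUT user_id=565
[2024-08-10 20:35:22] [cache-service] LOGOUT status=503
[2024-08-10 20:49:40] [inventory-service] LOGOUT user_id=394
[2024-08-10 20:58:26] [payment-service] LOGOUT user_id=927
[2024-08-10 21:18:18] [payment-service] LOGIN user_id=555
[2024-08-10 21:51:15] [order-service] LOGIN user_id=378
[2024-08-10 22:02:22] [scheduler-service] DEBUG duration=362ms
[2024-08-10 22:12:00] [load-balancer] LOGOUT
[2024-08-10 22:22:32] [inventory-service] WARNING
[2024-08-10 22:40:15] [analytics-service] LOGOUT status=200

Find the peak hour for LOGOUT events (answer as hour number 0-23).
10

To find the peak hour:

1. Group all LOGOUT events by hour
2. Count events in each hour
3. Find hour with maximum count
4. Peak hour: 10 (with 8 events)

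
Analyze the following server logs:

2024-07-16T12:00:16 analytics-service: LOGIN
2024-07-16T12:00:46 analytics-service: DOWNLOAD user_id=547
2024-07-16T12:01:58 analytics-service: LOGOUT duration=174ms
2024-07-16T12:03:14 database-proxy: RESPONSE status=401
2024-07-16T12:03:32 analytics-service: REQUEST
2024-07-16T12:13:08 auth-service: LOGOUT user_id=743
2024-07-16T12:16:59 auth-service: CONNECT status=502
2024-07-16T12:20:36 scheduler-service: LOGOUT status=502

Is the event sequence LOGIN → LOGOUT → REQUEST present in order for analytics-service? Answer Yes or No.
Yes

To verify sequence order:

1. Find all events in sequence LOGIN → LOGOUT → REQUEST for analytics-service
2. Extract their timestamps
3. Check if timestamps are in ascending order
4. Result: Yes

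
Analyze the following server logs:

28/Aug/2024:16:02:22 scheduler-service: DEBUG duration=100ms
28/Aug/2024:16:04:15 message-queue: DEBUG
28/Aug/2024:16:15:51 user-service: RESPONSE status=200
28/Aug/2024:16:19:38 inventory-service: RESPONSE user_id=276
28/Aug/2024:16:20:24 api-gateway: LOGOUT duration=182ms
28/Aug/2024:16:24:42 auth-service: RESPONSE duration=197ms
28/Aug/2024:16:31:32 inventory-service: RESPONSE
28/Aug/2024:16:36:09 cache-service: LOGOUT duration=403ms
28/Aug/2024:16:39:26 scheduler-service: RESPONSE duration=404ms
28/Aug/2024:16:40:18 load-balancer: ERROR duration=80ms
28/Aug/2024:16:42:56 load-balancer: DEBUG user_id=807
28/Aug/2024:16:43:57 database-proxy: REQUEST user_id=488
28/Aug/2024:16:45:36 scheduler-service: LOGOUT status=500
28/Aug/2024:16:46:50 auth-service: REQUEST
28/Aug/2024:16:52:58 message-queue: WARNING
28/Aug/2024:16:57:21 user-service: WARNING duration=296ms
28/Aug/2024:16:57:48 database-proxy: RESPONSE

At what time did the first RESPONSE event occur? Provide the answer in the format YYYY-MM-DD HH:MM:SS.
2024-08-28 16:15:51

To find the first event:

1. Filter for all RESPONSE events
2. Sort by timestamp
3. Select the first one
4. Timestamp: 2024-08-28 16:15:51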